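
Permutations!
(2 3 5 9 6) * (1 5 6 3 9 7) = (1 5 7)(2 9 3 6) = [0, 5, 9, 6, 4, 7, 2, 1, 8, 3]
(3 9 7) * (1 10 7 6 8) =[0, 10, 2, 9, 4, 5, 8, 3, 1, 6, 7] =(1 10 7 3 9 6 8)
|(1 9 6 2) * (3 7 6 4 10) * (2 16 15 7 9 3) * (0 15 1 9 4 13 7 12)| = 30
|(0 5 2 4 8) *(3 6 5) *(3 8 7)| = 6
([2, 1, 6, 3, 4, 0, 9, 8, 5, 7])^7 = [0, 1, 2, 3, 4, 5, 6, 7, 8, 9]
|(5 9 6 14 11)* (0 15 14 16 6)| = |(0 15 14 11 5 9)(6 16)| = 6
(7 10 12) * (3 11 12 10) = (3 11 12 7) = [0, 1, 2, 11, 4, 5, 6, 3, 8, 9, 10, 12, 7]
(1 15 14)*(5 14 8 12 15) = [0, 5, 2, 3, 4, 14, 6, 7, 12, 9, 10, 11, 15, 13, 1, 8] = (1 5 14)(8 12 15)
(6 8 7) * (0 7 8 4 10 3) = (0 7 6 4 10 3) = [7, 1, 2, 0, 10, 5, 4, 6, 8, 9, 3]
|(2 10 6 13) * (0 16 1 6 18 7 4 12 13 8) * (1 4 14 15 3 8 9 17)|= |(0 16 4 12 13 2 10 18 7 14 15 3 8)(1 6 9 17)|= 52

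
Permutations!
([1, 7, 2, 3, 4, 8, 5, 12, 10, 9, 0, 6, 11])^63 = (12)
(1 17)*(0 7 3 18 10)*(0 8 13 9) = (0 7 3 18 10 8 13 9)(1 17) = [7, 17, 2, 18, 4, 5, 6, 3, 13, 0, 8, 11, 12, 9, 14, 15, 16, 1, 10]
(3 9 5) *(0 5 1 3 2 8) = [5, 3, 8, 9, 4, 2, 6, 7, 0, 1] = (0 5 2 8)(1 3 9)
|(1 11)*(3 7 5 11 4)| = 6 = |(1 4 3 7 5 11)|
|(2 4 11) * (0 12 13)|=3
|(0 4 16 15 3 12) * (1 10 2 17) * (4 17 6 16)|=|(0 17 1 10 2 6 16 15 3 12)|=10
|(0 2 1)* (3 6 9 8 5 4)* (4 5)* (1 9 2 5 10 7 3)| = |(0 5 10 7 3 6 2 9 8 4 1)| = 11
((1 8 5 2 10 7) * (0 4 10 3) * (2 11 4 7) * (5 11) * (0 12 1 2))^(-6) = ((0 7 2 3 12 1 8 11 4 10))^(-6) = (0 12 4 2 8)(1 10 3 11 7)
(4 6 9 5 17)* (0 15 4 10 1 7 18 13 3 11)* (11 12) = [15, 7, 2, 12, 6, 17, 9, 18, 8, 5, 1, 0, 11, 3, 14, 4, 16, 10, 13] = (0 15 4 6 9 5 17 10 1 7 18 13 3 12 11)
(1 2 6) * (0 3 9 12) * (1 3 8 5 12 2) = [8, 1, 6, 9, 4, 12, 3, 7, 5, 2, 10, 11, 0] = (0 8 5 12)(2 6 3 9)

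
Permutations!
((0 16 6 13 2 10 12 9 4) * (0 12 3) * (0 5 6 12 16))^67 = (2 10 3 5 6 13)(4 9 12 16)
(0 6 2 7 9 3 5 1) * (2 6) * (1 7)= [2, 0, 1, 5, 4, 7, 6, 9, 8, 3]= (0 2 1)(3 5 7 9)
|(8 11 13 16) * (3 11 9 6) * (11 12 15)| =9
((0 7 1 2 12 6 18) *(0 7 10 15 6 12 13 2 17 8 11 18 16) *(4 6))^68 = (0 15 6)(1 8 18)(4 16 10)(7 17 11)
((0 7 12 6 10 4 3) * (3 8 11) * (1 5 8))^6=(0 1 7 5 12 8 6 11 10 3 4)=((0 7 12 6 10 4 1 5 8 11 3))^6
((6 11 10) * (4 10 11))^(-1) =(11)(4 6 10)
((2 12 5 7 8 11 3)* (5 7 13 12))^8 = (13)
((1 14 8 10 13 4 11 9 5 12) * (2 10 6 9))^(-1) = (1 12 5 9 6 8 14)(2 11 4 13 10) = ((1 14 8 6 9 5 12)(2 10 13 4 11))^(-1)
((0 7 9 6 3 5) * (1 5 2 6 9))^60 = (9)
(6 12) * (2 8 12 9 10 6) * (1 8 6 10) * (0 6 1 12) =(0 6 9 12 2 1 8) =[6, 8, 1, 3, 4, 5, 9, 7, 0, 12, 10, 11, 2]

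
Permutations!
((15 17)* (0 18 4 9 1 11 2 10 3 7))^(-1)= ((0 18 4 9 1 11 2 10 3 7)(15 17))^(-1)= (0 7 3 10 2 11 1 9 4 18)(15 17)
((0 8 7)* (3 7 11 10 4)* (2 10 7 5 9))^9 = (0 8 11 7)(2 3)(4 9)(5 10)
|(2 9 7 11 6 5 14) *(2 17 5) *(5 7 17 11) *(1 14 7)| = 14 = |(1 14 11 6 2 9 17)(5 7)|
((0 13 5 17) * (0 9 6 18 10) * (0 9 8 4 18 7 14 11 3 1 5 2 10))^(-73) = (0 14 4 6 17 10 1 13 11 18 7 8 9 5 2 3) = ((0 13 2 10 9 6 7 14 11 3 1 5 17 8 4 18))^(-73)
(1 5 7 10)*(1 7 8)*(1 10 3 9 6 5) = (3 9 6 5 8 10 7) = [0, 1, 2, 9, 4, 8, 5, 3, 10, 6, 7]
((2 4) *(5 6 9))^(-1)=((2 4)(5 6 9))^(-1)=(2 4)(5 9 6)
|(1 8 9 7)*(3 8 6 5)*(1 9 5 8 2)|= 6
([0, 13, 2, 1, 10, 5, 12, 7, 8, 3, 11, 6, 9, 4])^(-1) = [0, 3, 2, 9, 13, 5, 11, 7, 8, 12, 4, 10, 6, 1]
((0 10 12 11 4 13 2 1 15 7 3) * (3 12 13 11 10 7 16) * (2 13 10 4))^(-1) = (0 3 16 15 1 2 11 4 12 7)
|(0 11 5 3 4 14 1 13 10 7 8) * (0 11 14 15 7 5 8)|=10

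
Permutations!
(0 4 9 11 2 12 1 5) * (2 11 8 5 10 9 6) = (0 4 6 2 12 1 10 9 8 5) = [4, 10, 12, 3, 6, 0, 2, 7, 5, 8, 9, 11, 1]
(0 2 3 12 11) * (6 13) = (0 2 3 12 11)(6 13) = [2, 1, 3, 12, 4, 5, 13, 7, 8, 9, 10, 0, 11, 6]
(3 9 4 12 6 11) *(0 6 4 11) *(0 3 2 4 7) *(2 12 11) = (0 6 3 9 2 4 11 12 7) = [6, 1, 4, 9, 11, 5, 3, 0, 8, 2, 10, 12, 7]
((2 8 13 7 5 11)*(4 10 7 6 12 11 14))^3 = (2 6)(4 5 10 14 7)(8 12)(11 13)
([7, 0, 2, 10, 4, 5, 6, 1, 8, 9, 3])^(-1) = (0 1 7)(3 10)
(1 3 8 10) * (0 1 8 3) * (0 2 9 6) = (0 1 2 9 6)(8 10) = [1, 2, 9, 3, 4, 5, 0, 7, 10, 6, 8]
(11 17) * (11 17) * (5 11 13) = (17)(5 11 13) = [0, 1, 2, 3, 4, 11, 6, 7, 8, 9, 10, 13, 12, 5, 14, 15, 16, 17]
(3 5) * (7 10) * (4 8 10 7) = [0, 1, 2, 5, 8, 3, 6, 7, 10, 9, 4] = (3 5)(4 8 10)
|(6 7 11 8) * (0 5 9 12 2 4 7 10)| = |(0 5 9 12 2 4 7 11 8 6 10)| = 11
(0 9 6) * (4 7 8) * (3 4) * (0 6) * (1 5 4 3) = (0 9)(1 5 4 7 8) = [9, 5, 2, 3, 7, 4, 6, 8, 1, 0]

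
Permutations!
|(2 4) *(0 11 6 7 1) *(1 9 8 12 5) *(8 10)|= 10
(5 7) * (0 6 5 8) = (0 6 5 7 8) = [6, 1, 2, 3, 4, 7, 5, 8, 0]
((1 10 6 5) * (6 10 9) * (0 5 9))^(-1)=(10)(0 1 5)(6 9)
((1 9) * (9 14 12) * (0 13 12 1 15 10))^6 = (15)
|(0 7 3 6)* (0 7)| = 3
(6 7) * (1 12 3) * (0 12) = (0 12 3 1)(6 7) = [12, 0, 2, 1, 4, 5, 7, 6, 8, 9, 10, 11, 3]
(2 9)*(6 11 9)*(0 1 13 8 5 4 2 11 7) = (0 1 13 8 5 4 2 6 7)(9 11) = [1, 13, 6, 3, 2, 4, 7, 0, 5, 11, 10, 9, 12, 8]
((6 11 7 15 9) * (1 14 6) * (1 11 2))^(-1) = (1 2 6 14)(7 11 9 15)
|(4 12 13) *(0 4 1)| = 5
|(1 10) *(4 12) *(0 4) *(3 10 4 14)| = |(0 14 3 10 1 4 12)| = 7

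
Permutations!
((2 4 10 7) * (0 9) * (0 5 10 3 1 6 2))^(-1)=(0 7 10 5 9)(1 3 4 2 6)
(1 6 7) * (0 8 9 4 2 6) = [8, 0, 6, 3, 2, 5, 7, 1, 9, 4] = (0 8 9 4 2 6 7 1)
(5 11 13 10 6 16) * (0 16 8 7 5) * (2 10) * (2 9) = (0 16)(2 10 6 8 7 5 11 13 9) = [16, 1, 10, 3, 4, 11, 8, 5, 7, 2, 6, 13, 12, 9, 14, 15, 0]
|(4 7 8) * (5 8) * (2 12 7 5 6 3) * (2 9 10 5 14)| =11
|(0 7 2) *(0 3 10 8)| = 6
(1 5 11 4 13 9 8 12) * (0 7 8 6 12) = (0 7 8)(1 5 11 4 13 9 6 12) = [7, 5, 2, 3, 13, 11, 12, 8, 0, 6, 10, 4, 1, 9]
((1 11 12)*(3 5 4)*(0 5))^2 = ((0 5 4 3)(1 11 12))^2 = (0 4)(1 12 11)(3 5)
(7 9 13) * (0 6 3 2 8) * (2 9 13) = (0 6 3 9 2 8)(7 13) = [6, 1, 8, 9, 4, 5, 3, 13, 0, 2, 10, 11, 12, 7]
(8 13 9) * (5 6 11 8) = (5 6 11 8 13 9) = [0, 1, 2, 3, 4, 6, 11, 7, 13, 5, 10, 8, 12, 9]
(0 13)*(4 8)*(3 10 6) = (0 13)(3 10 6)(4 8) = [13, 1, 2, 10, 8, 5, 3, 7, 4, 9, 6, 11, 12, 0]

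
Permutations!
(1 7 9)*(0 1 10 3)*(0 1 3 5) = (0 3 1 7 9 10 5) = [3, 7, 2, 1, 4, 0, 6, 9, 8, 10, 5]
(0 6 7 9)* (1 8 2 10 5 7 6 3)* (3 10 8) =(0 10 5 7 9)(1 3)(2 8) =[10, 3, 8, 1, 4, 7, 6, 9, 2, 0, 5]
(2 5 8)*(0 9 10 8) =(0 9 10 8 2 5) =[9, 1, 5, 3, 4, 0, 6, 7, 2, 10, 8]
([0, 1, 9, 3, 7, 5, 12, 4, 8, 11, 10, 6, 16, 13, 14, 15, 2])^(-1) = (2 16 12 6 11 9)(4 7)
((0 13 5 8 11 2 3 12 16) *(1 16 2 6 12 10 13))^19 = ((0 1 16)(2 3 10 13 5 8 11 6 12))^19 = (0 1 16)(2 3 10 13 5 8 11 6 12)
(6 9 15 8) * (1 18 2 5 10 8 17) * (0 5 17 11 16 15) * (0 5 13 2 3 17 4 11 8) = (0 13 2 4 11 16 15 8 6 9 5 10)(1 18 3 17) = [13, 18, 4, 17, 11, 10, 9, 7, 6, 5, 0, 16, 12, 2, 14, 8, 15, 1, 3]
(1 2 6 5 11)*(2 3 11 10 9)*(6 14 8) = (1 3 11)(2 14 8 6 5 10 9) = [0, 3, 14, 11, 4, 10, 5, 7, 6, 2, 9, 1, 12, 13, 8]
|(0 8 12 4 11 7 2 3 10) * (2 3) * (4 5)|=9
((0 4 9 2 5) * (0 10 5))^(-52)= (10)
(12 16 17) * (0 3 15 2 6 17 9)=(0 3 15 2 6 17 12 16 9)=[3, 1, 6, 15, 4, 5, 17, 7, 8, 0, 10, 11, 16, 13, 14, 2, 9, 12]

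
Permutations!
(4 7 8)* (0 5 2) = (0 5 2)(4 7 8) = [5, 1, 0, 3, 7, 2, 6, 8, 4]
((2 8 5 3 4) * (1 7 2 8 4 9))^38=(1 3 8 2)(4 7 9 5)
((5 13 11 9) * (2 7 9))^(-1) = ((2 7 9 5 13 11))^(-1) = (2 11 13 5 9 7)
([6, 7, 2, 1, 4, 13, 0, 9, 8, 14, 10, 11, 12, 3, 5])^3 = [6, 14, 2, 9, 4, 1, 0, 5, 8, 13, 10, 11, 12, 7, 3]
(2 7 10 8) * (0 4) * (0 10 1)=(0 4 10 8 2 7 1)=[4, 0, 7, 3, 10, 5, 6, 1, 2, 9, 8]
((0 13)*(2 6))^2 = ((0 13)(2 6))^2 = (13)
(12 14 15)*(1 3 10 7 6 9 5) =[0, 3, 2, 10, 4, 1, 9, 6, 8, 5, 7, 11, 14, 13, 15, 12] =(1 3 10 7 6 9 5)(12 14 15)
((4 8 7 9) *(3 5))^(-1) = ((3 5)(4 8 7 9))^(-1) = (3 5)(4 9 7 8)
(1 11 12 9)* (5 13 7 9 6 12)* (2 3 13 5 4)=[0, 11, 3, 13, 2, 5, 12, 9, 8, 1, 10, 4, 6, 7]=(1 11 4 2 3 13 7 9)(6 12)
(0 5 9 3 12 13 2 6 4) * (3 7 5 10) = (0 10 3 12 13 2 6 4)(5 9 7) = [10, 1, 6, 12, 0, 9, 4, 5, 8, 7, 3, 11, 13, 2]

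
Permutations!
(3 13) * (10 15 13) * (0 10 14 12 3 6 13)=(0 10 15)(3 14 12)(6 13)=[10, 1, 2, 14, 4, 5, 13, 7, 8, 9, 15, 11, 3, 6, 12, 0]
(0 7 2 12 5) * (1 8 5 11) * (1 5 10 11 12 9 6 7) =(12)(0 1 8 10 11 5)(2 9 6 7) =[1, 8, 9, 3, 4, 0, 7, 2, 10, 6, 11, 5, 12]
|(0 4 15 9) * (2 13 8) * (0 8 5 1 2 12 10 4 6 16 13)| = 42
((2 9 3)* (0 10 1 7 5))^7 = ((0 10 1 7 5)(2 9 3))^7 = (0 1 5 10 7)(2 9 3)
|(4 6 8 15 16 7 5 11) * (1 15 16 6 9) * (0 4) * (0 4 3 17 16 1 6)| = |(0 3 17 16 7 5 11 4 9 6 8 1 15)| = 13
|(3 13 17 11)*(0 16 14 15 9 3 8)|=10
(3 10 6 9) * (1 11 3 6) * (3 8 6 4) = (1 11 8 6 9 4 3 10) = [0, 11, 2, 10, 3, 5, 9, 7, 6, 4, 1, 8]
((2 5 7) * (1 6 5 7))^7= (1 6 5)(2 7)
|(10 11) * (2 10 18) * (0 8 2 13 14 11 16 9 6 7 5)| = |(0 8 2 10 16 9 6 7 5)(11 18 13 14)| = 36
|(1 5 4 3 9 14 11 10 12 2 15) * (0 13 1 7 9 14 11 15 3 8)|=|(0 13 1 5 4 8)(2 3 14 15 7 9 11 10 12)|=18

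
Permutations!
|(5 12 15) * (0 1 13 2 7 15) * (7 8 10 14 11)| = 12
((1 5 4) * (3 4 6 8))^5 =((1 5 6 8 3 4))^5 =(1 4 3 8 6 5)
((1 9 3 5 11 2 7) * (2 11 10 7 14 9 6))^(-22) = (1 3 6 5 2 10 14 7 9)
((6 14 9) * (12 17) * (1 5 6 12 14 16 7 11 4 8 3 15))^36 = (17)(1 4 6 3 7)(5 8 16 15 11) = ((1 5 6 16 7 11 4 8 3 15)(9 12 17 14))^36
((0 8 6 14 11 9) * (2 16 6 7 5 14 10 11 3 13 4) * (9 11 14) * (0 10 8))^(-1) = (2 4 13 3 14 10 9 5 7 8 6 16)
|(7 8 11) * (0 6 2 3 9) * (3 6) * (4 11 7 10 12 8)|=|(0 3 9)(2 6)(4 11 10 12 8 7)|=6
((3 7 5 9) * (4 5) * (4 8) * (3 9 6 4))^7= (9)(3 7 8)(4 5 6)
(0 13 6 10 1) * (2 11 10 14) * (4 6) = [13, 0, 11, 3, 6, 5, 14, 7, 8, 9, 1, 10, 12, 4, 2] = (0 13 4 6 14 2 11 10 1)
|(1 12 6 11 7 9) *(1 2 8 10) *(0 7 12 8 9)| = 6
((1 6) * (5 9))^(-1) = (1 6)(5 9)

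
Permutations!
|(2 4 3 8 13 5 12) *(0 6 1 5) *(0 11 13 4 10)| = |(0 6 1 5 12 2 10)(3 8 4)(11 13)| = 42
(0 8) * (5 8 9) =(0 9 5 8) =[9, 1, 2, 3, 4, 8, 6, 7, 0, 5]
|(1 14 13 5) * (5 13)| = |(1 14 5)| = 3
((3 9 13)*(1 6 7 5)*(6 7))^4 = ((1 7 5)(3 9 13))^4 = (1 7 5)(3 9 13)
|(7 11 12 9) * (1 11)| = 5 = |(1 11 12 9 7)|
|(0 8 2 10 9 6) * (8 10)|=|(0 10 9 6)(2 8)|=4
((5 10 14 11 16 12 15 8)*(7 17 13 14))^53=((5 10 7 17 13 14 11 16 12 15 8))^53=(5 15 16 14 17 10 8 12 11 13 7)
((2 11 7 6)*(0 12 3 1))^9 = (0 12 3 1)(2 11 7 6)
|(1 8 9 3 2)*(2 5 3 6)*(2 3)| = 7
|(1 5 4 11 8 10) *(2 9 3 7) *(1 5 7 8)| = |(1 7 2 9 3 8 10 5 4 11)| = 10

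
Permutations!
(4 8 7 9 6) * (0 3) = (0 3)(4 8 7 9 6) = [3, 1, 2, 0, 8, 5, 4, 9, 7, 6]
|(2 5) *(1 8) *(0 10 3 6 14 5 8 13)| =10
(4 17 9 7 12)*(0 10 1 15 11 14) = (0 10 1 15 11 14)(4 17 9 7 12) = [10, 15, 2, 3, 17, 5, 6, 12, 8, 7, 1, 14, 4, 13, 0, 11, 16, 9]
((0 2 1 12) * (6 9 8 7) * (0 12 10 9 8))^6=(12)(0 2 1 10 9)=((12)(0 2 1 10 9)(6 8 7))^6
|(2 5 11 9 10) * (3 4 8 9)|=8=|(2 5 11 3 4 8 9 10)|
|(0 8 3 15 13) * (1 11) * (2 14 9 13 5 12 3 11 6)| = |(0 8 11 1 6 2 14 9 13)(3 15 5 12)| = 36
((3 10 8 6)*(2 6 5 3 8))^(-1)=(2 10 3 5 8 6)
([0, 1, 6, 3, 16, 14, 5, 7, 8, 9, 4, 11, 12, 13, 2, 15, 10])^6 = (16)(2 5)(6 14)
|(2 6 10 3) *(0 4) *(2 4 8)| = 7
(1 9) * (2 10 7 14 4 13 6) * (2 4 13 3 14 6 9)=(1 2 10 7 6 4 3 14 13 9)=[0, 2, 10, 14, 3, 5, 4, 6, 8, 1, 7, 11, 12, 9, 13]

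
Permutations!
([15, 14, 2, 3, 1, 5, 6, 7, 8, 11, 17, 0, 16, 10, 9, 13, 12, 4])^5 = [4, 15, 2, 3, 0, 5, 6, 7, 8, 10, 9, 17, 16, 14, 13, 1, 12, 11]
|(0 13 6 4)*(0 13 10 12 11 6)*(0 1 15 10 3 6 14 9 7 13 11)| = 13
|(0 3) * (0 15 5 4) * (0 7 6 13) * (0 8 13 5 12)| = 4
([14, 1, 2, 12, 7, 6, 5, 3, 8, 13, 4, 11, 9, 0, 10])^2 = (0 10 7 12 13 14 4 3 9)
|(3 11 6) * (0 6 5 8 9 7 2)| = |(0 6 3 11 5 8 9 7 2)| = 9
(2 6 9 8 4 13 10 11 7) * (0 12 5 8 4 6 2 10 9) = (0 12 5 8 6)(4 13 9)(7 10 11) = [12, 1, 2, 3, 13, 8, 0, 10, 6, 4, 11, 7, 5, 9]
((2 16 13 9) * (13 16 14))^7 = (16)(2 9 13 14)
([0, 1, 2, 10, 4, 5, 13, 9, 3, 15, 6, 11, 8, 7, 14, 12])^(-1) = (3 8 12 15 9 7 13 6 10)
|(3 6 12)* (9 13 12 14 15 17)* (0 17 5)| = 10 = |(0 17 9 13 12 3 6 14 15 5)|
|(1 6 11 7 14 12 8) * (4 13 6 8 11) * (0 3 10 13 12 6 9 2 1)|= 24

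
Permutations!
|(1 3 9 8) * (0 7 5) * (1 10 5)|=8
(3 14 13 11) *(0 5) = (0 5)(3 14 13 11) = [5, 1, 2, 14, 4, 0, 6, 7, 8, 9, 10, 3, 12, 11, 13]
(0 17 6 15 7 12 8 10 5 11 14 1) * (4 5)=[17, 0, 2, 3, 5, 11, 15, 12, 10, 9, 4, 14, 8, 13, 1, 7, 16, 6]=(0 17 6 15 7 12 8 10 4 5 11 14 1)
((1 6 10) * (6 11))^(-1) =(1 10 6 11)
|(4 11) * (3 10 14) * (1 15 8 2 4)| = 6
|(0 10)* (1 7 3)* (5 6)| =|(0 10)(1 7 3)(5 6)| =6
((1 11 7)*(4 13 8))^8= (1 7 11)(4 8 13)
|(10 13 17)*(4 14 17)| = 5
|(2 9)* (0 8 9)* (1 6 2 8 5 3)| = 6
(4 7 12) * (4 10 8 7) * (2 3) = (2 3)(7 12 10 8) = [0, 1, 3, 2, 4, 5, 6, 12, 7, 9, 8, 11, 10]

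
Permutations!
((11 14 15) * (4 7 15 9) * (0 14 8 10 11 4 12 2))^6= (15)(0 14 9 12 2)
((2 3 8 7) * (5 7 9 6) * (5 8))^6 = ((2 3 5 7)(6 8 9))^6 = (9)(2 5)(3 7)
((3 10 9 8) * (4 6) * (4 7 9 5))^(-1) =(3 8 9 7 6 4 5 10)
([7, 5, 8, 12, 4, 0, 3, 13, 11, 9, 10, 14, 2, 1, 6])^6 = (0 7 13 1 5)(2 12 3 6 14 11 8)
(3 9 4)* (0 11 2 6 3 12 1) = (0 11 2 6 3 9 4 12 1) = [11, 0, 6, 9, 12, 5, 3, 7, 8, 4, 10, 2, 1]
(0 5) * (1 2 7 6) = (0 5)(1 2 7 6) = [5, 2, 7, 3, 4, 0, 1, 6]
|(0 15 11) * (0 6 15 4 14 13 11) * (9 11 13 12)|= 8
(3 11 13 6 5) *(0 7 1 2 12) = (0 7 1 2 12)(3 11 13 6 5) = [7, 2, 12, 11, 4, 3, 5, 1, 8, 9, 10, 13, 0, 6]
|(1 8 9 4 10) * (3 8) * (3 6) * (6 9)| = 12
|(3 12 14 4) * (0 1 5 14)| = |(0 1 5 14 4 3 12)| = 7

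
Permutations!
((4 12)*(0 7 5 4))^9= ((0 7 5 4 12))^9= (0 12 4 5 7)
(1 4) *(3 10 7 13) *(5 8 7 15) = (1 4)(3 10 15 5 8 7 13) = [0, 4, 2, 10, 1, 8, 6, 13, 7, 9, 15, 11, 12, 3, 14, 5]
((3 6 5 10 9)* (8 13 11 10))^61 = (3 11 5 9 13 6 10 8)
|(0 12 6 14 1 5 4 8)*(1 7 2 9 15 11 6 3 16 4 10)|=42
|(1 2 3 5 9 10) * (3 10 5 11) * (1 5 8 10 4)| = |(1 2 4)(3 11)(5 9 8 10)| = 12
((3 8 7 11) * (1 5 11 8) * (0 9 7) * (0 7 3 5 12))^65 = (12)(5 11)(7 8)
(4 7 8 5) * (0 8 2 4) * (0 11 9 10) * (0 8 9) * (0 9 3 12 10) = (0 3 12 10 8 5 11 9)(2 4 7) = [3, 1, 4, 12, 7, 11, 6, 2, 5, 0, 8, 9, 10]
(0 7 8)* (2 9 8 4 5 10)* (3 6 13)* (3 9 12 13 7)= (0 3 6 7 4 5 10 2 12 13 9 8)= [3, 1, 12, 6, 5, 10, 7, 4, 0, 8, 2, 11, 13, 9]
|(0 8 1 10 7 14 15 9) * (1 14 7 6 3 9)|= 9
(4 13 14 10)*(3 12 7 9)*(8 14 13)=[0, 1, 2, 12, 8, 5, 6, 9, 14, 3, 4, 11, 7, 13, 10]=(3 12 7 9)(4 8 14 10)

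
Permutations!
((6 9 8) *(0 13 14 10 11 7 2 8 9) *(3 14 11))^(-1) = (0 6 8 2 7 11 13)(3 10 14) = ((0 13 11 7 2 8 6)(3 14 10))^(-1)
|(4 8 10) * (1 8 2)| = 5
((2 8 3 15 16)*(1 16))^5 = (1 15 3 8 2 16)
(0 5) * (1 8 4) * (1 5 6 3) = (0 6 3 1 8 4 5) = [6, 8, 2, 1, 5, 0, 3, 7, 4]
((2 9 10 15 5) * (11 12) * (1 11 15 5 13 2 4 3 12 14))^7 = (1 11 14)(2 15 3 5 9 13 12 4 10) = ((1 11 14)(2 9 10 5 4 3 12 15 13))^7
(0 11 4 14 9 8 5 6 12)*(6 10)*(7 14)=(0 11 4 7 14 9 8 5 10 6 12)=[11, 1, 2, 3, 7, 10, 12, 14, 5, 8, 6, 4, 0, 13, 9]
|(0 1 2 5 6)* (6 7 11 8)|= |(0 1 2 5 7 11 8 6)|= 8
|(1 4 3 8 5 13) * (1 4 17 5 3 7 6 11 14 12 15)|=22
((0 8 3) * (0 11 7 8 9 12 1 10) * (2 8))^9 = ((0 9 12 1 10)(2 8 3 11 7))^9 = (0 10 1 12 9)(2 7 11 3 8)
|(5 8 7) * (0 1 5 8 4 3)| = 10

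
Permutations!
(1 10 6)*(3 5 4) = (1 10 6)(3 5 4) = [0, 10, 2, 5, 3, 4, 1, 7, 8, 9, 6]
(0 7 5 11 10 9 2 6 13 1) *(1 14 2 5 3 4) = (0 7 3 4 1)(2 6 13 14)(5 11 10 9) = [7, 0, 6, 4, 1, 11, 13, 3, 8, 5, 9, 10, 12, 14, 2]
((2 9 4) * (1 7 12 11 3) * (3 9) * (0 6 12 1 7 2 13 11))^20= (13)(0 12 6)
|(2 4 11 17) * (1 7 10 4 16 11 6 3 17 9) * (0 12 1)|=|(0 12 1 7 10 4 6 3 17 2 16 11 9)|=13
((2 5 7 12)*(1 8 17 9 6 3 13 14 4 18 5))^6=((1 8 17 9 6 3 13 14 4 18 5 7 12 2))^6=(1 13 12 6 5 17 4)(2 3 7 9 18 8 14)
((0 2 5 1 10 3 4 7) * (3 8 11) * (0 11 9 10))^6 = ((0 2 5 1)(3 4 7 11)(8 9 10))^6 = (0 5)(1 2)(3 7)(4 11)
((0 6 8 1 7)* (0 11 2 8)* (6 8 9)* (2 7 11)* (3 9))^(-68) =(0 7 6 11 9 1 3 8 2)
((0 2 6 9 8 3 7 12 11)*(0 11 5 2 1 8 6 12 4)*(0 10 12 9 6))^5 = (0 4 9 7 2 3 5 8 12 1 10)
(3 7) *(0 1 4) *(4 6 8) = [1, 6, 2, 7, 0, 5, 8, 3, 4] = (0 1 6 8 4)(3 7)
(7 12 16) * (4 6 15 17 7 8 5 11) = (4 6 15 17 7 12 16 8 5 11) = [0, 1, 2, 3, 6, 11, 15, 12, 5, 9, 10, 4, 16, 13, 14, 17, 8, 7]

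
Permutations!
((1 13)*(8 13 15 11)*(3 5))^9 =(1 13 8 11 15)(3 5)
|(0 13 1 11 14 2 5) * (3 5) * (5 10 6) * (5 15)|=|(0 13 1 11 14 2 3 10 6 15 5)|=11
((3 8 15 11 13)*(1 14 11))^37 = (1 11 3 15 14 13 8)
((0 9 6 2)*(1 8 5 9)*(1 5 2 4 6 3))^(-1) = ((0 5 9 3 1 8 2)(4 6))^(-1) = (0 2 8 1 3 9 5)(4 6)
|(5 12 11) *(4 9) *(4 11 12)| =4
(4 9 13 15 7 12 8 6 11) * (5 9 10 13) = (4 10 13 15 7 12 8 6 11)(5 9) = [0, 1, 2, 3, 10, 9, 11, 12, 6, 5, 13, 4, 8, 15, 14, 7]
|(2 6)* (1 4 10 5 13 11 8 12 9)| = |(1 4 10 5 13 11 8 12 9)(2 6)| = 18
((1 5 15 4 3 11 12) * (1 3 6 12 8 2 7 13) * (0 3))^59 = ((0 3 11 8 2 7 13 1 5 15 4 6 12))^59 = (0 1 3 5 11 15 8 4 2 6 7 12 13)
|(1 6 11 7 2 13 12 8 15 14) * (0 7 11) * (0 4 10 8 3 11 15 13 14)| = |(0 7 2 14 1 6 4 10 8 13 12 3 11 15)| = 14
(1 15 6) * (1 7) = [0, 15, 2, 3, 4, 5, 7, 1, 8, 9, 10, 11, 12, 13, 14, 6] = (1 15 6 7)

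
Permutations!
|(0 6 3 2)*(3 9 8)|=|(0 6 9 8 3 2)|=6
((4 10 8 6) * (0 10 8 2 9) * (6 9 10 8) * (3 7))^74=((0 8 9)(2 10)(3 7)(4 6))^74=(10)(0 9 8)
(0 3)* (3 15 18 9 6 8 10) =[15, 1, 2, 0, 4, 5, 8, 7, 10, 6, 3, 11, 12, 13, 14, 18, 16, 17, 9] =(0 15 18 9 6 8 10 3)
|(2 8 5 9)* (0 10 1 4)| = |(0 10 1 4)(2 8 5 9)| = 4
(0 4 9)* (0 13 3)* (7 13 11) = (0 4 9 11 7 13 3) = [4, 1, 2, 0, 9, 5, 6, 13, 8, 11, 10, 7, 12, 3]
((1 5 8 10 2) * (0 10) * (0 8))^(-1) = (0 5 1 2 10)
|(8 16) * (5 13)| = |(5 13)(8 16)| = 2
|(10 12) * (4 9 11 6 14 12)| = 7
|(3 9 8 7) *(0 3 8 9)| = |(9)(0 3)(7 8)| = 2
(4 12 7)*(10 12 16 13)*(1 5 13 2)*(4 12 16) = (1 5 13 10 16 2)(7 12) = [0, 5, 1, 3, 4, 13, 6, 12, 8, 9, 16, 11, 7, 10, 14, 15, 2]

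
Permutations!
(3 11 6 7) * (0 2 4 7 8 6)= [2, 1, 4, 11, 7, 5, 8, 3, 6, 9, 10, 0]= (0 2 4 7 3 11)(6 8)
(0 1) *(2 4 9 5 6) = (0 1)(2 4 9 5 6) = [1, 0, 4, 3, 9, 6, 2, 7, 8, 5]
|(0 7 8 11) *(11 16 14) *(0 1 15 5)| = |(0 7 8 16 14 11 1 15 5)| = 9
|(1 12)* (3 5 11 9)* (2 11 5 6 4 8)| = |(1 12)(2 11 9 3 6 4 8)| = 14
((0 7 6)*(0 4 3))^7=(0 6 3 7 4)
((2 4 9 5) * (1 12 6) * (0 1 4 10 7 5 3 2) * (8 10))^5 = ((0 1 12 6 4 9 3 2 8 10 7 5))^5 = (0 9 7 6 8 1 3 5 4 10 12 2)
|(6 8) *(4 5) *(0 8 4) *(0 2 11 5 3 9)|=|(0 8 6 4 3 9)(2 11 5)|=6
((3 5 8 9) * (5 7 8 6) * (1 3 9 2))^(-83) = ((9)(1 3 7 8 2)(5 6))^(-83) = (9)(1 7 2 3 8)(5 6)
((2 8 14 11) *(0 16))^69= ((0 16)(2 8 14 11))^69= (0 16)(2 8 14 11)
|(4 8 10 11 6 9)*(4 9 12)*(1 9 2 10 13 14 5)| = |(1 9 2 10 11 6 12 4 8 13 14 5)| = 12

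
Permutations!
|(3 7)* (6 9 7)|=4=|(3 6 9 7)|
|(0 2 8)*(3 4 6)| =3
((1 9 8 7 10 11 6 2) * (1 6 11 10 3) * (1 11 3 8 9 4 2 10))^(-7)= (1 6 4 10 2)(3 11)(7 8)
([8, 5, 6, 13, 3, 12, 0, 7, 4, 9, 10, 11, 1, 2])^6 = [6, 1, 13, 4, 8, 5, 2, 7, 0, 9, 10, 11, 12, 3]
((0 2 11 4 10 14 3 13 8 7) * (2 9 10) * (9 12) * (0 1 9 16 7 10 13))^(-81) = ((0 12 16 7 1 9 13 8 10 14 3)(2 11 4))^(-81) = (0 8 7 3 13 16 14 9 12 10 1)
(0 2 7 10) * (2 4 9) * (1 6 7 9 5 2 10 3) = (0 4 5 2 9 10)(1 6 7 3) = [4, 6, 9, 1, 5, 2, 7, 3, 8, 10, 0]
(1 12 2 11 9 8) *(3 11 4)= [0, 12, 4, 11, 3, 5, 6, 7, 1, 8, 10, 9, 2]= (1 12 2 4 3 11 9 8)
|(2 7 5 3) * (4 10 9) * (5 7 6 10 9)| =|(2 6 10 5 3)(4 9)| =10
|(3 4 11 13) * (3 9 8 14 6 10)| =|(3 4 11 13 9 8 14 6 10)| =9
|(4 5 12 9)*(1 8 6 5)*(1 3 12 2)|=20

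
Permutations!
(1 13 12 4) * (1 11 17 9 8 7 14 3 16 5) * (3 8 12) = (1 13 3 16 5)(4 11 17 9 12)(7 14 8) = [0, 13, 2, 16, 11, 1, 6, 14, 7, 12, 10, 17, 4, 3, 8, 15, 5, 9]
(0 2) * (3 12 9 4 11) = (0 2)(3 12 9 4 11) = [2, 1, 0, 12, 11, 5, 6, 7, 8, 4, 10, 3, 9]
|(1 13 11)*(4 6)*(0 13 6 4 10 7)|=7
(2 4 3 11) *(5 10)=(2 4 3 11)(5 10)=[0, 1, 4, 11, 3, 10, 6, 7, 8, 9, 5, 2]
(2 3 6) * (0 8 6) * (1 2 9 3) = (0 8 6 9 3)(1 2) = [8, 2, 1, 0, 4, 5, 9, 7, 6, 3]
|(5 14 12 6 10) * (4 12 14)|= |(14)(4 12 6 10 5)|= 5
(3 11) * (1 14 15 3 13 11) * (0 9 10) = (0 9 10)(1 14 15 3)(11 13) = [9, 14, 2, 1, 4, 5, 6, 7, 8, 10, 0, 13, 12, 11, 15, 3]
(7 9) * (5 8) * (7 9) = (9)(5 8) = [0, 1, 2, 3, 4, 8, 6, 7, 5, 9]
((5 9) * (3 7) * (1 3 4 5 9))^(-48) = (9)(1 7 5 3 4)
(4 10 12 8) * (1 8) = (1 8 4 10 12) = [0, 8, 2, 3, 10, 5, 6, 7, 4, 9, 12, 11, 1]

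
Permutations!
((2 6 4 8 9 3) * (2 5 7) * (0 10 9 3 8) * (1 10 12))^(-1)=(0 4 6 2 7 5 3 8 9 10 1 12)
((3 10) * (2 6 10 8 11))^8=(2 10 8)(3 11 6)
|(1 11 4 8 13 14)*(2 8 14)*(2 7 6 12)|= |(1 11 4 14)(2 8 13 7 6 12)|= 12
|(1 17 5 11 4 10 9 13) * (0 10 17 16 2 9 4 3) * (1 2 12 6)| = |(0 10 4 17 5 11 3)(1 16 12 6)(2 9 13)| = 84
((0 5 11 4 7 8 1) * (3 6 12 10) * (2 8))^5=(0 2 11 1 7 5 8 4)(3 6 12 10)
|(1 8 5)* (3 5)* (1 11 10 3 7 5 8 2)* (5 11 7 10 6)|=12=|(1 2)(3 8 10)(5 7 11 6)|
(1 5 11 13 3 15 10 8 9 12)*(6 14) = (1 5 11 13 3 15 10 8 9 12)(6 14) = [0, 5, 2, 15, 4, 11, 14, 7, 9, 12, 8, 13, 1, 3, 6, 10]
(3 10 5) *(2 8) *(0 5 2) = (0 5 3 10 2 8) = [5, 1, 8, 10, 4, 3, 6, 7, 0, 9, 2]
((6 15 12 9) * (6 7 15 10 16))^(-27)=((6 10 16)(7 15 12 9))^(-27)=(16)(7 15 12 9)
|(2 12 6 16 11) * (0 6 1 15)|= 8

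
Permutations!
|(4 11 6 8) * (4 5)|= 5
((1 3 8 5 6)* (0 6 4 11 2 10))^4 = (0 8 2 1 4)(3 11 6 5 10)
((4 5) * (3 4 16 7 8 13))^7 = (16)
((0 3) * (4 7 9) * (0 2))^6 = ((0 3 2)(4 7 9))^6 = (9)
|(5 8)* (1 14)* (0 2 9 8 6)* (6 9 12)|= 12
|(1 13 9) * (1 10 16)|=5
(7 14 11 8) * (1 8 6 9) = (1 8 7 14 11 6 9) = [0, 8, 2, 3, 4, 5, 9, 14, 7, 1, 10, 6, 12, 13, 11]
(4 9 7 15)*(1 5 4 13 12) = (1 5 4 9 7 15 13 12) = [0, 5, 2, 3, 9, 4, 6, 15, 8, 7, 10, 11, 1, 12, 14, 13]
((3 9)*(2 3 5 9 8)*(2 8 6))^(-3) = ((2 3 6)(5 9))^(-3) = (5 9)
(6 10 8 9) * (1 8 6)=(1 8 9)(6 10)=[0, 8, 2, 3, 4, 5, 10, 7, 9, 1, 6]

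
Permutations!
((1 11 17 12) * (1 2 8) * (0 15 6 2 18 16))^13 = (0 6 8 11 12 16 15 2 1 17 18)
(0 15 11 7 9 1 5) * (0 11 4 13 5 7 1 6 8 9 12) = (0 15 4 13 5 11 1 7 12)(6 8 9) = [15, 7, 2, 3, 13, 11, 8, 12, 9, 6, 10, 1, 0, 5, 14, 4]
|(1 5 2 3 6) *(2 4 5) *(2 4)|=|(1 4 5 2 3 6)|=6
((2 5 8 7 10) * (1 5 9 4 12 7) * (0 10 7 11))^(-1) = ((0 10 2 9 4 12 11)(1 5 8))^(-1) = (0 11 12 4 9 2 10)(1 8 5)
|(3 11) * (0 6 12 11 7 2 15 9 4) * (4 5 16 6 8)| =30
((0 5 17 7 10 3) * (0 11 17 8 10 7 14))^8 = (17)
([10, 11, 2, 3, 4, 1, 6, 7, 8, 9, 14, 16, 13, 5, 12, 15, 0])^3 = [12, 0, 2, 3, 4, 16, 6, 7, 8, 9, 13, 10, 1, 11, 5, 15, 14]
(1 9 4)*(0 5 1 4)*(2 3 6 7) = (0 5 1 9)(2 3 6 7) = [5, 9, 3, 6, 4, 1, 7, 2, 8, 0]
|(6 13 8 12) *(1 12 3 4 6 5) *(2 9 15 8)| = 24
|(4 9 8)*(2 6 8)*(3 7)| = |(2 6 8 4 9)(3 7)| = 10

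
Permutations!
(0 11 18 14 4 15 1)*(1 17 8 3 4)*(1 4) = (0 11 18 14 4 15 17 8 3 1) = [11, 0, 2, 1, 15, 5, 6, 7, 3, 9, 10, 18, 12, 13, 4, 17, 16, 8, 14]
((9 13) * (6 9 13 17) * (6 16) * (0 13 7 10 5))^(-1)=((0 13 7 10 5)(6 9 17 16))^(-1)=(0 5 10 7 13)(6 16 17 9)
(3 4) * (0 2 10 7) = (0 2 10 7)(3 4) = [2, 1, 10, 4, 3, 5, 6, 0, 8, 9, 7]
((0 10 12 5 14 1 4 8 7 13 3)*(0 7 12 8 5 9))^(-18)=(0 8 9 10 12)(1 5)(4 14)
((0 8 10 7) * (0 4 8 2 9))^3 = ((0 2 9)(4 8 10 7))^3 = (4 7 10 8)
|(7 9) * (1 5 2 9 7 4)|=5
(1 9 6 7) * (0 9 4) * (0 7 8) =(0 9 6 8)(1 4 7) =[9, 4, 2, 3, 7, 5, 8, 1, 0, 6]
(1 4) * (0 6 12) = (0 6 12)(1 4) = [6, 4, 2, 3, 1, 5, 12, 7, 8, 9, 10, 11, 0]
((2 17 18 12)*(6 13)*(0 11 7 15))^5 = (0 11 7 15)(2 17 18 12)(6 13)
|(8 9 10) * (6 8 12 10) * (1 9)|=|(1 9 6 8)(10 12)|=4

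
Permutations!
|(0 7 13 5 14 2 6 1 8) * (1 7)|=6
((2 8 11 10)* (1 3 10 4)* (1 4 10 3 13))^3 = ((1 13)(2 8 11 10))^3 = (1 13)(2 10 11 8)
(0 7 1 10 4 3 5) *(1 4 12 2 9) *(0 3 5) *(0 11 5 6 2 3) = (0 7 4 6 2 9 1 10 12 3 11 5) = [7, 10, 9, 11, 6, 0, 2, 4, 8, 1, 12, 5, 3]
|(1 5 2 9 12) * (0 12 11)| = 7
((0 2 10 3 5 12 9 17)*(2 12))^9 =((0 12 9 17)(2 10 3 5))^9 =(0 12 9 17)(2 10 3 5)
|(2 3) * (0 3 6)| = |(0 3 2 6)| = 4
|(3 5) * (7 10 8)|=|(3 5)(7 10 8)|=6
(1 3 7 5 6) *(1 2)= (1 3 7 5 6 2)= [0, 3, 1, 7, 4, 6, 2, 5]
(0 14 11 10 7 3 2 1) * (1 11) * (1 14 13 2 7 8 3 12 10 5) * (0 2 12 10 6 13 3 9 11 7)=(14)(0 3)(1 2 7 10 8 9 11 5)(6 13 12)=[3, 2, 7, 0, 4, 1, 13, 10, 9, 11, 8, 5, 6, 12, 14]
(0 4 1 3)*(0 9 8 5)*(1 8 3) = (0 4 8 5)(3 9) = [4, 1, 2, 9, 8, 0, 6, 7, 5, 3]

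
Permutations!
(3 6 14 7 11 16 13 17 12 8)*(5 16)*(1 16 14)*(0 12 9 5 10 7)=[12, 16, 2, 6, 4, 14, 1, 11, 3, 5, 7, 10, 8, 17, 0, 15, 13, 9]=(0 12 8 3 6 1 16 13 17 9 5 14)(7 11 10)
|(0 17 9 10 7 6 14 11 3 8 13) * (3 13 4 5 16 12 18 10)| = 16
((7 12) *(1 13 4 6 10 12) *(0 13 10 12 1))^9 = ((0 13 4 6 12 7)(1 10))^9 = (0 6)(1 10)(4 7)(12 13)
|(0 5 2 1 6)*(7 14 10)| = 15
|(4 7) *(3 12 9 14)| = 4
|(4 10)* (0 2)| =2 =|(0 2)(4 10)|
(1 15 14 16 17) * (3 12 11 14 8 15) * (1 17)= (17)(1 3 12 11 14 16)(8 15)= [0, 3, 2, 12, 4, 5, 6, 7, 15, 9, 10, 14, 11, 13, 16, 8, 1, 17]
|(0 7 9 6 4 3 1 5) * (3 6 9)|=10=|(9)(0 7 3 1 5)(4 6)|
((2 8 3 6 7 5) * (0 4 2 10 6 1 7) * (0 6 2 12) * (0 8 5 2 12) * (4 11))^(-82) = (0 4 11)(1 8 10 2)(3 12 5 7)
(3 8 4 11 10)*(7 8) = [0, 1, 2, 7, 11, 5, 6, 8, 4, 9, 3, 10] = (3 7 8 4 11 10)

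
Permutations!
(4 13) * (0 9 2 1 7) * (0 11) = (0 9 2 1 7 11)(4 13) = [9, 7, 1, 3, 13, 5, 6, 11, 8, 2, 10, 0, 12, 4]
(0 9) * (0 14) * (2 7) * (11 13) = (0 9 14)(2 7)(11 13) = [9, 1, 7, 3, 4, 5, 6, 2, 8, 14, 10, 13, 12, 11, 0]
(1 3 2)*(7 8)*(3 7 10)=(1 7 8 10 3 2)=[0, 7, 1, 2, 4, 5, 6, 8, 10, 9, 3]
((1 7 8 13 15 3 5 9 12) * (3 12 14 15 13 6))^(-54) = (1 9 8 15 3)(5 7 14 6 12)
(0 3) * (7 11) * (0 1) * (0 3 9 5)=(0 9 5)(1 3)(7 11)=[9, 3, 2, 1, 4, 0, 6, 11, 8, 5, 10, 7]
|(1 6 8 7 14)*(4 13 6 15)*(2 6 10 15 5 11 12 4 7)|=|(1 5 11 12 4 13 10 15 7 14)(2 6 8)|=30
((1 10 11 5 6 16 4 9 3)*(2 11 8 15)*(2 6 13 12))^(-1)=((1 10 8 15 6 16 4 9 3)(2 11 5 13 12))^(-1)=(1 3 9 4 16 6 15 8 10)(2 12 13 5 11)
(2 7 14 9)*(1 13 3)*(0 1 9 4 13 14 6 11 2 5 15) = [1, 14, 7, 9, 13, 15, 11, 6, 8, 5, 10, 2, 12, 3, 4, 0] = (0 1 14 4 13 3 9 5 15)(2 7 6 11)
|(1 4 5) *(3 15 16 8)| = 12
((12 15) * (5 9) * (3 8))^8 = ((3 8)(5 9)(12 15))^8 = (15)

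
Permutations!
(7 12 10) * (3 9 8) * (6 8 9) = (3 6 8)(7 12 10) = [0, 1, 2, 6, 4, 5, 8, 12, 3, 9, 7, 11, 10]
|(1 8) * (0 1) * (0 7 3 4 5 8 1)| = |(3 4 5 8 7)| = 5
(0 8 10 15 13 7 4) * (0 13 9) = (0 8 10 15 9)(4 13 7) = [8, 1, 2, 3, 13, 5, 6, 4, 10, 0, 15, 11, 12, 7, 14, 9]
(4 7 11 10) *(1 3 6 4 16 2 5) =(1 3 6 4 7 11 10 16 2 5) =[0, 3, 5, 6, 7, 1, 4, 11, 8, 9, 16, 10, 12, 13, 14, 15, 2]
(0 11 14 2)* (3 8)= [11, 1, 0, 8, 4, 5, 6, 7, 3, 9, 10, 14, 12, 13, 2]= (0 11 14 2)(3 8)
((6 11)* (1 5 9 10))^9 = ((1 5 9 10)(6 11))^9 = (1 5 9 10)(6 11)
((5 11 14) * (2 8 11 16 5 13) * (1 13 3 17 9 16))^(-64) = ((1 13 2 8 11 14 3 17 9 16 5))^(-64) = (1 2 11 3 9 5 13 8 14 17 16)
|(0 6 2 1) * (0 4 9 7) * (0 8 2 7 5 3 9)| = 21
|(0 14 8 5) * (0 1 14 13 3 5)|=7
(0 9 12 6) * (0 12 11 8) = (0 9 11 8)(6 12) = [9, 1, 2, 3, 4, 5, 12, 7, 0, 11, 10, 8, 6]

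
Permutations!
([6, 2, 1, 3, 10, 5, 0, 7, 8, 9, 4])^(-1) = (0 6)(1 2)(4 10)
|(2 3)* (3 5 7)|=|(2 5 7 3)|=4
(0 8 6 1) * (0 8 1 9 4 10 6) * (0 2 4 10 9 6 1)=(1 8 2 4 9 10)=[0, 8, 4, 3, 9, 5, 6, 7, 2, 10, 1]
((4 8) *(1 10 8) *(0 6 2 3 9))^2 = ((0 6 2 3 9)(1 10 8 4))^2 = (0 2 9 6 3)(1 8)(4 10)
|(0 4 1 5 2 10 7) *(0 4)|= 6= |(1 5 2 10 7 4)|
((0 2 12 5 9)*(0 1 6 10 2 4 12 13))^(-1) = ((0 4 12 5 9 1 6 10 2 13))^(-1) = (0 13 2 10 6 1 9 5 12 4)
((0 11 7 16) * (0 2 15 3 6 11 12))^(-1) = ((0 12)(2 15 3 6 11 7 16))^(-1) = (0 12)(2 16 7 11 6 3 15)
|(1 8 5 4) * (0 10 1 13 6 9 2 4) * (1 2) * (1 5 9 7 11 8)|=11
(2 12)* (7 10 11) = (2 12)(7 10 11) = [0, 1, 12, 3, 4, 5, 6, 10, 8, 9, 11, 7, 2]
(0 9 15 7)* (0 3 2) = (0 9 15 7 3 2) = [9, 1, 0, 2, 4, 5, 6, 3, 8, 15, 10, 11, 12, 13, 14, 7]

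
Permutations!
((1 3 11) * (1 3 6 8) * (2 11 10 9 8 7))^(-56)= (1 9 3 2 6 8 10 11 7)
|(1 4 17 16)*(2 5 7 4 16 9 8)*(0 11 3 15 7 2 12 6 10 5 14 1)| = |(0 11 3 15 7 4 17 9 8 12 6 10 5 2 14 1 16)| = 17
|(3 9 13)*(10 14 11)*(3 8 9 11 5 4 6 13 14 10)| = 14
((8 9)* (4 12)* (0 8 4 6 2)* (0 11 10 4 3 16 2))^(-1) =((0 8 9 3 16 2 11 10 4 12 6))^(-1) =(0 6 12 4 10 11 2 16 3 9 8)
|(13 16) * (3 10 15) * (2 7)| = 6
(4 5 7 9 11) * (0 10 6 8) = (0 10 6 8)(4 5 7 9 11) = [10, 1, 2, 3, 5, 7, 8, 9, 0, 11, 6, 4]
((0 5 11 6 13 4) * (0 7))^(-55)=((0 5 11 6 13 4 7))^(-55)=(0 5 11 6 13 4 7)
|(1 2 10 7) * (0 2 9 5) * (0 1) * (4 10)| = 15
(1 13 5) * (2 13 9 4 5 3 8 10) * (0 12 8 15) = (0 12 8 10 2 13 3 15)(1 9 4 5) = [12, 9, 13, 15, 5, 1, 6, 7, 10, 4, 2, 11, 8, 3, 14, 0]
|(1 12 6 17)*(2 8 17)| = 6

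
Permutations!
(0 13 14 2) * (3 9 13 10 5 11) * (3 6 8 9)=[10, 1, 0, 3, 4, 11, 8, 7, 9, 13, 5, 6, 12, 14, 2]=(0 10 5 11 6 8 9 13 14 2)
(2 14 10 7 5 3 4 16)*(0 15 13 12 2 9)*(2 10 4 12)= (0 15 13 2 14 4 16 9)(3 12 10 7 5)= [15, 1, 14, 12, 16, 3, 6, 5, 8, 0, 7, 11, 10, 2, 4, 13, 9]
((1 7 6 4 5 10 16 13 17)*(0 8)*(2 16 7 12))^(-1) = (0 8)(1 17 13 16 2 12)(4 6 7 10 5)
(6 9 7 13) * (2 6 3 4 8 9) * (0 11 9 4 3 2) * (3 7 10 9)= (0 11 3 7 13 2 6)(4 8)(9 10)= [11, 1, 6, 7, 8, 5, 0, 13, 4, 10, 9, 3, 12, 2]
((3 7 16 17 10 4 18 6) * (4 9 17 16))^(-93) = (3 4 6 7 18)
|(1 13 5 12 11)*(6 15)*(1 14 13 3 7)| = |(1 3 7)(5 12 11 14 13)(6 15)| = 30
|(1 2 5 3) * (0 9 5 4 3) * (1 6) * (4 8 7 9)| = 10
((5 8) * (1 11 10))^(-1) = ((1 11 10)(5 8))^(-1) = (1 10 11)(5 8)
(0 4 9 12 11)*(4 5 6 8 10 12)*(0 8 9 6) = (0 5)(4 6 9)(8 10 12 11) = [5, 1, 2, 3, 6, 0, 9, 7, 10, 4, 12, 8, 11]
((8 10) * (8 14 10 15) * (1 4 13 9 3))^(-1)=(1 3 9 13 4)(8 15)(10 14)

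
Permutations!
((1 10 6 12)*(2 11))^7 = ((1 10 6 12)(2 11))^7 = (1 12 6 10)(2 11)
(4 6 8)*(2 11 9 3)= (2 11 9 3)(4 6 8)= [0, 1, 11, 2, 6, 5, 8, 7, 4, 3, 10, 9]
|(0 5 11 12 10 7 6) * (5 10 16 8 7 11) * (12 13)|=|(0 10 11 13 12 16 8 7 6)|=9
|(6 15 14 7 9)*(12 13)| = |(6 15 14 7 9)(12 13)| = 10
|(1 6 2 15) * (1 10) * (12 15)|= 6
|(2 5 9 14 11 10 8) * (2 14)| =|(2 5 9)(8 14 11 10)| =12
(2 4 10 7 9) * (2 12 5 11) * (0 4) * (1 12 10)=(0 4 1 12 5 11 2)(7 9 10)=[4, 12, 0, 3, 1, 11, 6, 9, 8, 10, 7, 2, 5]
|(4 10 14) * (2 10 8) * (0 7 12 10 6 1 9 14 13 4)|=12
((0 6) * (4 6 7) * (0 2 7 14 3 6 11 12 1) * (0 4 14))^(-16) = (2 6 3 14 7)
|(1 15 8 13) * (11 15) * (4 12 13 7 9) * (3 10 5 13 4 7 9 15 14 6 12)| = 20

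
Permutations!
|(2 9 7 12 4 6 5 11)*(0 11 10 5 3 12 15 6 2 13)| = 24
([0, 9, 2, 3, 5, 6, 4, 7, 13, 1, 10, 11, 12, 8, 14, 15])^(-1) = [0, 9, 2, 3, 6, 4, 5, 7, 13, 1, 10, 11, 12, 8, 14, 15]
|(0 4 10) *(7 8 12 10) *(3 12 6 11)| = |(0 4 7 8 6 11 3 12 10)| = 9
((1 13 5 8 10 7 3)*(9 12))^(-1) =((1 13 5 8 10 7 3)(9 12))^(-1) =(1 3 7 10 8 5 13)(9 12)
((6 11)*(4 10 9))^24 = ((4 10 9)(6 11))^24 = (11)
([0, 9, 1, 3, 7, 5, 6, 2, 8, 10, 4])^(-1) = [0, 2, 7, 3, 10, 5, 6, 4, 8, 1, 9]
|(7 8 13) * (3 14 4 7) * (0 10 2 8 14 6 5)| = 24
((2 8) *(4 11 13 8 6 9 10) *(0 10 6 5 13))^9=(0 10 4 11)(2 5 13 8)(6 9)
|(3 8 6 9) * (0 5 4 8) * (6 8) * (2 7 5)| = 8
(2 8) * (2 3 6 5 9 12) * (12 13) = (2 8 3 6 5 9 13 12) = [0, 1, 8, 6, 4, 9, 5, 7, 3, 13, 10, 11, 2, 12]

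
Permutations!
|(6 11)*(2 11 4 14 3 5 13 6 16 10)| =12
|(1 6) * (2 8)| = |(1 6)(2 8)| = 2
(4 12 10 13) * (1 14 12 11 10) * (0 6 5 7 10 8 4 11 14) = (0 6 5 7 10 13 11 8 4 14 12 1) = [6, 0, 2, 3, 14, 7, 5, 10, 4, 9, 13, 8, 1, 11, 12]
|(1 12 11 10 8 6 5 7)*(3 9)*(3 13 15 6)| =|(1 12 11 10 8 3 9 13 15 6 5 7)| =12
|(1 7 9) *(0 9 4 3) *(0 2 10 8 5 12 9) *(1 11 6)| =12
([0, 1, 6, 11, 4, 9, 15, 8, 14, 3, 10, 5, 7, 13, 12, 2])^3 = (15)(3 9 5 11)(7 12 14 8)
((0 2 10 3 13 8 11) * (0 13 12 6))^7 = (0 2 10 3 12 6)(8 11 13)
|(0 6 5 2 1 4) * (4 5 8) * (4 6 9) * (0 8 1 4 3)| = |(0 9 3)(1 5 2 4 8 6)| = 6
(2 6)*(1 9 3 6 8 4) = (1 9 3 6 2 8 4) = [0, 9, 8, 6, 1, 5, 2, 7, 4, 3]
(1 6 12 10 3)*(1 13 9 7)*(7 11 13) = (1 6 12 10 3 7)(9 11 13) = [0, 6, 2, 7, 4, 5, 12, 1, 8, 11, 3, 13, 10, 9]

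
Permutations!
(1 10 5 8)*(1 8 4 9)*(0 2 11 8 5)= (0 2 11 8 5 4 9 1 10)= [2, 10, 11, 3, 9, 4, 6, 7, 5, 1, 0, 8]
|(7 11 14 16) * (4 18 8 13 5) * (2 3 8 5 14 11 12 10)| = 9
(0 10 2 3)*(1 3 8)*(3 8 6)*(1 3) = [10, 8, 6, 0, 4, 5, 1, 7, 3, 9, 2] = (0 10 2 6 1 8 3)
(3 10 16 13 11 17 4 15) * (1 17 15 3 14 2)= (1 17 4 3 10 16 13 11 15 14 2)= [0, 17, 1, 10, 3, 5, 6, 7, 8, 9, 16, 15, 12, 11, 2, 14, 13, 4]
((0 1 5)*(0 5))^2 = ((5)(0 1))^2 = (5)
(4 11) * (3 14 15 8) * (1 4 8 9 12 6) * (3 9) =[0, 4, 2, 14, 11, 5, 1, 7, 9, 12, 10, 8, 6, 13, 15, 3] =(1 4 11 8 9 12 6)(3 14 15)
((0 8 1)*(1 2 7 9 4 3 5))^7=((0 8 2 7 9 4 3 5 1))^7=(0 5 4 7 8 1 3 9 2)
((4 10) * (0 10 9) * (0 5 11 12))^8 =(0 10 4 9 5 11 12)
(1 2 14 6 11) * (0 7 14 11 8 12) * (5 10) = [7, 2, 11, 3, 4, 10, 8, 14, 12, 9, 5, 1, 0, 13, 6] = (0 7 14 6 8 12)(1 2 11)(5 10)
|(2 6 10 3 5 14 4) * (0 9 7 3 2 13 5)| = 12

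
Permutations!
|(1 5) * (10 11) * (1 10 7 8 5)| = 5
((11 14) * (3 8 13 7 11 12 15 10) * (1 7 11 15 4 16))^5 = ((1 7 15 10 3 8 13 11 14 12 4 16))^5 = (1 8 4 10 14 7 13 16 3 12 15 11)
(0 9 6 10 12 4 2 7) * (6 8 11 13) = (0 9 8 11 13 6 10 12 4 2 7) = [9, 1, 7, 3, 2, 5, 10, 0, 11, 8, 12, 13, 4, 6]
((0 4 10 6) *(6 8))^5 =((0 4 10 8 6))^5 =(10)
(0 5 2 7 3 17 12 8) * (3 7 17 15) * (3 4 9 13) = (0 5 2 17 12 8)(3 15 4 9 13) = [5, 1, 17, 15, 9, 2, 6, 7, 0, 13, 10, 11, 8, 3, 14, 4, 16, 12]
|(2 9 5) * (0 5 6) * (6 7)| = |(0 5 2 9 7 6)| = 6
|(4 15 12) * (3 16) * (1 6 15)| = |(1 6 15 12 4)(3 16)| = 10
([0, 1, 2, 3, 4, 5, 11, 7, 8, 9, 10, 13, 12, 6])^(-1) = [0, 1, 2, 3, 4, 5, 13, 7, 8, 9, 10, 6, 12, 11]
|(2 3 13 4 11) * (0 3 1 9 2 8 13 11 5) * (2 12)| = 28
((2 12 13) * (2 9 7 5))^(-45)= ((2 12 13 9 7 5))^(-45)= (2 9)(5 13)(7 12)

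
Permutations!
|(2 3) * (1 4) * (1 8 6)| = |(1 4 8 6)(2 3)| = 4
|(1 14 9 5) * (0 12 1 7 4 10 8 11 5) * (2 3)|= 30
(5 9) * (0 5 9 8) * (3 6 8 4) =[5, 1, 2, 6, 3, 4, 8, 7, 0, 9] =(9)(0 5 4 3 6 8)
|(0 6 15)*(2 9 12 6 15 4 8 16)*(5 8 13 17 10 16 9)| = |(0 15)(2 5 8 9 12 6 4 13 17 10 16)| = 22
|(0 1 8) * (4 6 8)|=|(0 1 4 6 8)|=5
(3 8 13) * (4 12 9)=(3 8 13)(4 12 9)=[0, 1, 2, 8, 12, 5, 6, 7, 13, 4, 10, 11, 9, 3]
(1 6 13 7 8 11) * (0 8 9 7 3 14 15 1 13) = [8, 6, 2, 14, 4, 5, 0, 9, 11, 7, 10, 13, 12, 3, 15, 1] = (0 8 11 13 3 14 15 1 6)(7 9)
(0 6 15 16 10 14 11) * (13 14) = (0 6 15 16 10 13 14 11) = [6, 1, 2, 3, 4, 5, 15, 7, 8, 9, 13, 0, 12, 14, 11, 16, 10]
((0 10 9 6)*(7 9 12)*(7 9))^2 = ((0 10 12 9 6))^2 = (0 12 6 10 9)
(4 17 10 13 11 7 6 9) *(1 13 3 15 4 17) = (1 13 11 7 6 9 17 10 3 15 4) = [0, 13, 2, 15, 1, 5, 9, 6, 8, 17, 3, 7, 12, 11, 14, 4, 16, 10]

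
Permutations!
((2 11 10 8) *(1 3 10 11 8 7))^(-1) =((11)(1 3 10 7)(2 8))^(-1) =(11)(1 7 10 3)(2 8)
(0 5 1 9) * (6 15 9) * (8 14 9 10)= (0 5 1 6 15 10 8 14 9)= [5, 6, 2, 3, 4, 1, 15, 7, 14, 0, 8, 11, 12, 13, 9, 10]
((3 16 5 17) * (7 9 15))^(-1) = (3 17 5 16)(7 15 9)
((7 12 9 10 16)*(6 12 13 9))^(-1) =(6 12)(7 16 10 9 13)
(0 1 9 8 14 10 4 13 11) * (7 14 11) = (0 1 9 8 11)(4 13 7 14 10) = [1, 9, 2, 3, 13, 5, 6, 14, 11, 8, 4, 0, 12, 7, 10]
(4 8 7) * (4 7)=(4 8)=[0, 1, 2, 3, 8, 5, 6, 7, 4]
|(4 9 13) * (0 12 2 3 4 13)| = |(13)(0 12 2 3 4 9)| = 6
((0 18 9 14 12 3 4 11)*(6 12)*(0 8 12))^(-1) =(0 6 14 9 18)(3 12 8 11 4)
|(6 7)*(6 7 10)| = 2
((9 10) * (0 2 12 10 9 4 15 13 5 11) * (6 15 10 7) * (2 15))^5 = ((0 15 13 5 11)(2 12 7 6)(4 10))^5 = (15)(2 12 7 6)(4 10)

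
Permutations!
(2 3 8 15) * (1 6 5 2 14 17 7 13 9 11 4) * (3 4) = (1 6 5 2 4)(3 8 15 14 17 7 13 9 11) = [0, 6, 4, 8, 1, 2, 5, 13, 15, 11, 10, 3, 12, 9, 17, 14, 16, 7]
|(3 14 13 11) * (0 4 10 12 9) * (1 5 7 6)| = |(0 4 10 12 9)(1 5 7 6)(3 14 13 11)| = 20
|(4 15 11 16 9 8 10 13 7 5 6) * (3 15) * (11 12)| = |(3 15 12 11 16 9 8 10 13 7 5 6 4)| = 13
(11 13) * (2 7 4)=(2 7 4)(11 13)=[0, 1, 7, 3, 2, 5, 6, 4, 8, 9, 10, 13, 12, 11]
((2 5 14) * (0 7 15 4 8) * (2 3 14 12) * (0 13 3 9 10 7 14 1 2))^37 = (0 3 7 12 13 10 5 8 9 2 4 14 1 15)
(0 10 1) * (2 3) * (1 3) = (0 10 3 2 1) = [10, 0, 1, 2, 4, 5, 6, 7, 8, 9, 3]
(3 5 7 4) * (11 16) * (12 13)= [0, 1, 2, 5, 3, 7, 6, 4, 8, 9, 10, 16, 13, 12, 14, 15, 11]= (3 5 7 4)(11 16)(12 13)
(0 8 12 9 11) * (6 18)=(0 8 12 9 11)(6 18)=[8, 1, 2, 3, 4, 5, 18, 7, 12, 11, 10, 0, 9, 13, 14, 15, 16, 17, 6]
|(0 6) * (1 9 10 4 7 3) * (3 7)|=|(0 6)(1 9 10 4 3)|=10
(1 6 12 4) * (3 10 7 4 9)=(1 6 12 9 3 10 7 4)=[0, 6, 2, 10, 1, 5, 12, 4, 8, 3, 7, 11, 9]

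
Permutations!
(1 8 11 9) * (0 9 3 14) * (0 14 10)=[9, 8, 2, 10, 4, 5, 6, 7, 11, 1, 0, 3, 12, 13, 14]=(14)(0 9 1 8 11 3 10)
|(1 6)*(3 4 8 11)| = |(1 6)(3 4 8 11)| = 4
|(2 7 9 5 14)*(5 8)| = 6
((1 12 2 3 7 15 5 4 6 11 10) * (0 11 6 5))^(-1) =((0 11 10 1 12 2 3 7 15)(4 5))^(-1) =(0 15 7 3 2 12 1 10 11)(4 5)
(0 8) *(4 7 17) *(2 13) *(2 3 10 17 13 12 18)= (0 8)(2 12 18)(3 10 17 4 7 13)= [8, 1, 12, 10, 7, 5, 6, 13, 0, 9, 17, 11, 18, 3, 14, 15, 16, 4, 2]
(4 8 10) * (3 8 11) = [0, 1, 2, 8, 11, 5, 6, 7, 10, 9, 4, 3] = (3 8 10 4 11)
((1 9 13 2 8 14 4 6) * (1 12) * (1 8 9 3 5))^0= ((1 3 5)(2 9 13)(4 6 12 8 14))^0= (14)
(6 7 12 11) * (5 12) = (5 12 11 6 7) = [0, 1, 2, 3, 4, 12, 7, 5, 8, 9, 10, 6, 11]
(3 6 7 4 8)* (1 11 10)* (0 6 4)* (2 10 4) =(0 6 7)(1 11 4 8 3 2 10) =[6, 11, 10, 2, 8, 5, 7, 0, 3, 9, 1, 4]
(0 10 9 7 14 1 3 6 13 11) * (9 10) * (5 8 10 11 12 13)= (0 9 7 14 1 3 6 5 8 10 11)(12 13)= [9, 3, 2, 6, 4, 8, 5, 14, 10, 7, 11, 0, 13, 12, 1]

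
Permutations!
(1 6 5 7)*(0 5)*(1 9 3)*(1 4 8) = [5, 6, 2, 4, 8, 7, 0, 9, 1, 3] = (0 5 7 9 3 4 8 1 6)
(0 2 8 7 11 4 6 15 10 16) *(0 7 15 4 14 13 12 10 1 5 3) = (0 2 8 15 1 5 3)(4 6)(7 11 14 13 12 10 16) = [2, 5, 8, 0, 6, 3, 4, 11, 15, 9, 16, 14, 10, 12, 13, 1, 7]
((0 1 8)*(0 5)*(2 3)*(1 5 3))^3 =((0 5)(1 8 3 2))^3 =(0 5)(1 2 3 8)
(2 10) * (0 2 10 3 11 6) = [2, 1, 3, 11, 4, 5, 0, 7, 8, 9, 10, 6] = (0 2 3 11 6)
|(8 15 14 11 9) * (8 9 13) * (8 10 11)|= |(8 15 14)(10 11 13)|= 3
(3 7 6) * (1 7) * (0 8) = [8, 7, 2, 1, 4, 5, 3, 6, 0] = (0 8)(1 7 6 3)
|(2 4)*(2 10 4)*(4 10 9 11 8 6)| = |(4 9 11 8 6)| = 5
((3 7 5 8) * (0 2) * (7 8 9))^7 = (0 2)(3 8)(5 9 7)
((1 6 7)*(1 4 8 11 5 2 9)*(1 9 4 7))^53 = ((1 6)(2 4 8 11 5))^53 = (1 6)(2 11 4 5 8)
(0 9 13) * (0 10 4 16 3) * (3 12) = [9, 1, 2, 0, 16, 5, 6, 7, 8, 13, 4, 11, 3, 10, 14, 15, 12] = (0 9 13 10 4 16 12 3)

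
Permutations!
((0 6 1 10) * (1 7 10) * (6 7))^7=(0 7 10)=((0 7 10))^7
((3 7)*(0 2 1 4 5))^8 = ((0 2 1 4 5)(3 7))^8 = (7)(0 4 2 5 1)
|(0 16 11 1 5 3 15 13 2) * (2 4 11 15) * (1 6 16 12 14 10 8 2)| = 6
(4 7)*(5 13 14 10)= (4 7)(5 13 14 10)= [0, 1, 2, 3, 7, 13, 6, 4, 8, 9, 5, 11, 12, 14, 10]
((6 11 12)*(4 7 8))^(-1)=((4 7 8)(6 11 12))^(-1)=(4 8 7)(6 12 11)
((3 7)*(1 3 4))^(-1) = (1 4 7 3)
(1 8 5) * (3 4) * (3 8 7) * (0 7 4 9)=(0 7 3 9)(1 4 8 5)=[7, 4, 2, 9, 8, 1, 6, 3, 5, 0]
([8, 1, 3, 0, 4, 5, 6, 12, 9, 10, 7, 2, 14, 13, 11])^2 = [9, 1, 0, 8, 4, 5, 6, 14, 10, 7, 12, 3, 11, 13, 2]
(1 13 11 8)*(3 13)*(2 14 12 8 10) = (1 3 13 11 10 2 14 12 8) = [0, 3, 14, 13, 4, 5, 6, 7, 1, 9, 2, 10, 8, 11, 12]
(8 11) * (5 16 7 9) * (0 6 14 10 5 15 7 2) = [6, 1, 0, 3, 4, 16, 14, 9, 11, 15, 5, 8, 12, 13, 10, 7, 2] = (0 6 14 10 5 16 2)(7 9 15)(8 11)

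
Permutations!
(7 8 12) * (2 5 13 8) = [0, 1, 5, 3, 4, 13, 6, 2, 12, 9, 10, 11, 7, 8] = (2 5 13 8 12 7)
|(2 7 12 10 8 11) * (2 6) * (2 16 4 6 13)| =|(2 7 12 10 8 11 13)(4 6 16)| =21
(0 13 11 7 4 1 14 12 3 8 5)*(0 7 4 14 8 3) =(0 13 11 4 1 8 5 7 14 12) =[13, 8, 2, 3, 1, 7, 6, 14, 5, 9, 10, 4, 0, 11, 12]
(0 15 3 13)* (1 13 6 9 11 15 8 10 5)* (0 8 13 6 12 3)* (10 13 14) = [14, 6, 2, 12, 4, 1, 9, 7, 13, 11, 5, 15, 3, 8, 10, 0] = (0 14 10 5 1 6 9 11 15)(3 12)(8 13)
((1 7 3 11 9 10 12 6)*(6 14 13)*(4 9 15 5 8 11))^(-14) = ((1 7 3 4 9 10 12 14 13 6)(5 8 11 15))^(-14) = (1 12 3 13 9)(4 6 10 7 14)(5 11)(8 15)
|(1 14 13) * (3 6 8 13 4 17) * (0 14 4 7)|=21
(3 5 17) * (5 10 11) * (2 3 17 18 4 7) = (2 3 10 11 5 18 4 7) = [0, 1, 3, 10, 7, 18, 6, 2, 8, 9, 11, 5, 12, 13, 14, 15, 16, 17, 4]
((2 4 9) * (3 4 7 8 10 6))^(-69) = (2 10 4 7 6 9 8 3)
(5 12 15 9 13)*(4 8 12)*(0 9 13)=(0 9)(4 8 12 15 13 5)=[9, 1, 2, 3, 8, 4, 6, 7, 12, 0, 10, 11, 15, 5, 14, 13]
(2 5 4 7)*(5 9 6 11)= (2 9 6 11 5 4 7)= [0, 1, 9, 3, 7, 4, 11, 2, 8, 6, 10, 5]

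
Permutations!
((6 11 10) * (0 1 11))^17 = ((0 1 11 10 6))^17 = (0 11 6 1 10)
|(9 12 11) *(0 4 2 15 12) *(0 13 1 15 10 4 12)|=21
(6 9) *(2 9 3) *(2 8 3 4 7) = (2 9 6 4 7)(3 8) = [0, 1, 9, 8, 7, 5, 4, 2, 3, 6]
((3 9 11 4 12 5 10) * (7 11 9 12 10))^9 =((3 12 5 7 11 4 10))^9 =(3 5 11 10 12 7 4)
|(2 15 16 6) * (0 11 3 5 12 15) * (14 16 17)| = 11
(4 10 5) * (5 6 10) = [0, 1, 2, 3, 5, 4, 10, 7, 8, 9, 6] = (4 5)(6 10)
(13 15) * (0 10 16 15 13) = (0 10 16 15) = [10, 1, 2, 3, 4, 5, 6, 7, 8, 9, 16, 11, 12, 13, 14, 0, 15]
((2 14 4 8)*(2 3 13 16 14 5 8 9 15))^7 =((2 5 8 3 13 16 14 4 9 15))^7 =(2 4 13 5 9 16 8 15 14 3)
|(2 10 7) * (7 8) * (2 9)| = |(2 10 8 7 9)| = 5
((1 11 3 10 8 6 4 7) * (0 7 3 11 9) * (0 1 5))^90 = (11)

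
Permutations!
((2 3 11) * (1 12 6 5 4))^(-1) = (1 4 5 6 12)(2 11 3)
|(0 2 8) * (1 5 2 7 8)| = 3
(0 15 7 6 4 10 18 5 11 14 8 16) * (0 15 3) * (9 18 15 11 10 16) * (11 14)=(0 3)(4 16 14 8 9 18 5 10 15 7 6)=[3, 1, 2, 0, 16, 10, 4, 6, 9, 18, 15, 11, 12, 13, 8, 7, 14, 17, 5]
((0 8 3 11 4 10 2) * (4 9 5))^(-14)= ((0 8 3 11 9 5 4 10 2))^(-14)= (0 9 2 11 10 3 4 8 5)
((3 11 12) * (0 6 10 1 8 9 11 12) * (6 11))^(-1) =(0 11)(1 10 6 9 8)(3 12)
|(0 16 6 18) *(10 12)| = |(0 16 6 18)(10 12)| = 4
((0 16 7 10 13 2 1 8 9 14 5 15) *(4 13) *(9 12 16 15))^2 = ((0 15)(1 8 12 16 7 10 4 13 2)(5 9 14))^2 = (1 12 7 4 2 8 16 10 13)(5 14 9)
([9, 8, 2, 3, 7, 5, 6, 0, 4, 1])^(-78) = (9)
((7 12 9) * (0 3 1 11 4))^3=(12)(0 11 3 4 1)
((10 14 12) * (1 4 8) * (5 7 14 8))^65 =((1 4 5 7 14 12 10 8))^65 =(1 4 5 7 14 12 10 8)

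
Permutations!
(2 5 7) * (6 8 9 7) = (2 5 6 8 9 7) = [0, 1, 5, 3, 4, 6, 8, 2, 9, 7]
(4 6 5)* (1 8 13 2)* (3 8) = (1 3 8 13 2)(4 6 5) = [0, 3, 1, 8, 6, 4, 5, 7, 13, 9, 10, 11, 12, 2]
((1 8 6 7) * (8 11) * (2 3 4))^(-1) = (1 7 6 8 11)(2 4 3)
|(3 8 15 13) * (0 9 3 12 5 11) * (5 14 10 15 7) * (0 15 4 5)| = |(0 9 3 8 7)(4 5 11 15 13 12 14 10)| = 40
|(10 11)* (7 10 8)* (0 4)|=|(0 4)(7 10 11 8)|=4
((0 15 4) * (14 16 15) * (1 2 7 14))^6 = (0 15 14 2)(1 4 16 7)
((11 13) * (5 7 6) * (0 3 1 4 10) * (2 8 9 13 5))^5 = ((0 3 1 4 10)(2 8 9 13 11 5 7 6))^5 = (2 5 9 6 11 8 7 13)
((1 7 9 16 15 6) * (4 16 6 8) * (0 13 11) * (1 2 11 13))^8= (16)(0 1 7 9 6 2 11)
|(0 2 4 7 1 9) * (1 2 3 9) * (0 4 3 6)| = |(0 6)(2 3 9 4 7)| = 10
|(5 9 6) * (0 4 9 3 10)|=7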